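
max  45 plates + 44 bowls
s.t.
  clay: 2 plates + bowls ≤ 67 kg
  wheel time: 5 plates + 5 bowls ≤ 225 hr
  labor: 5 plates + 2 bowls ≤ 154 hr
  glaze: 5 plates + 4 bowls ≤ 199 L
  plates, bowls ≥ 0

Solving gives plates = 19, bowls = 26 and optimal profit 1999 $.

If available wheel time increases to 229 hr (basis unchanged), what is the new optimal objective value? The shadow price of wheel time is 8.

Δb = 4, so new z* = 1999 + (8)·(4) = 1999 + 32 = 2031.

2031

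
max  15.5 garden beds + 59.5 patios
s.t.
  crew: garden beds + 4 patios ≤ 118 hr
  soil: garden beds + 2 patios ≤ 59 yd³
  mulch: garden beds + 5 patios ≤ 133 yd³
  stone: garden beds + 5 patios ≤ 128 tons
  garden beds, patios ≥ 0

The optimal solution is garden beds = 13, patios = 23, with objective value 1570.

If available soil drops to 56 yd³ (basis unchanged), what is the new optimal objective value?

1552

Check each constraint at x*: crew 105/118 (slack 13); soil 59/59 (tight); mulch 128/133 (slack 5); stone 128/128 (tight).
By complementary slackness, y = 0 for the non-binding constraints.
Dual feasibility on the basic columns requires 1·y_soil + 1·y_stone = 15.5, 2·y_soil + 5·y_stone = 59.5.
Solving: y_soil = 6, y_stone = 9.5.
Δz = y_soil·Δb = 6 × (-3) = -18, so new z* = 1570 − 18 = 1552.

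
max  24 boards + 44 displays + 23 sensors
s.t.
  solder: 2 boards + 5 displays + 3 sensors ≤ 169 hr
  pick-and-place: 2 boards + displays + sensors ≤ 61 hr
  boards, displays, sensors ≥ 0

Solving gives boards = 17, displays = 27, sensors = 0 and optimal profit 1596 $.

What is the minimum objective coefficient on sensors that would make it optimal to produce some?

At the optimum: solder uses 169 of 169 (binding); pick-and-place uses 61 of 61 (binding).
The binding rows give the dual system: 2·y_solder + 2·y_pick-and-place = 24 and 5·y_solder + 1·y_pick-and-place = 44.
This yields shadow prices y_solder = 8, y_pick-and-place = 4.
sensors enters the basis when its profit ≥ yᵀa₃ = 8·3 + 4·1 = 28.

28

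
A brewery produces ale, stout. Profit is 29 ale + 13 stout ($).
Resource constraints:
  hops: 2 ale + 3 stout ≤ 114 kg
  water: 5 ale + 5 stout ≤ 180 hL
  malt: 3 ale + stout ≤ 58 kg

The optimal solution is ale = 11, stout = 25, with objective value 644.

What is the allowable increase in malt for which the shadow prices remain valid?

50

Binding constraints: water, malt. The basis is B = [[5,5],[3,1]] with det -10.
Per unit increase in malt, x* moves by d = (0.5, -0.5).
The basis stays optimal until stout reaches 0; allowable increase = 50 kg.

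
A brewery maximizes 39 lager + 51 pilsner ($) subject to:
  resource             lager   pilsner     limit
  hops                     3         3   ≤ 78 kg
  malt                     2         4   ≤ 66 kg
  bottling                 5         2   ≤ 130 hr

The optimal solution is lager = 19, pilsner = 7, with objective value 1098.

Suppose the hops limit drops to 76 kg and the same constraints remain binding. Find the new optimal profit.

Check each constraint at x*: hops 78/78 (tight); malt 66/66 (tight); bottling 109/130 (slack 21).
Slack constraints have shadow price 0 (complementary slackness).
From A_Bᵀ y = c: 3·y_hops + 2·y_malt = 39; 3·y_hops + 4·y_malt = 51.
This yields shadow prices y_hops = 9, y_malt = 6.
Δz = y_hops·Δb = 9 × (-2) = -18, so new z* = 1098 − 18 = 1080.

1080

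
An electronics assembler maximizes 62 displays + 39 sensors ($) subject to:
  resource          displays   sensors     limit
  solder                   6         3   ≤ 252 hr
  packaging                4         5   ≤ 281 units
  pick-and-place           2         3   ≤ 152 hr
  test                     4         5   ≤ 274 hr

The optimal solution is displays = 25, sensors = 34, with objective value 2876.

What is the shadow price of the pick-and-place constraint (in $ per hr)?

4

At the optimum: solder uses 252 of 252 (binding); packaging uses 270 of 281 (slack = 11); pick-and-place uses 152 of 152 (binding); test uses 270 of 274 (slack = 4).
By complementary slackness, y = 0 for the non-binding constraints.
From A_Bᵀ y = c: 6·y_solder + 2·y_pick-and-place = 62; 3·y_solder + 3·y_pick-and-place = 39.
→ y_solder = 9 and y_pick-and-place = 4.
Shadow price of pick-and-place = 4.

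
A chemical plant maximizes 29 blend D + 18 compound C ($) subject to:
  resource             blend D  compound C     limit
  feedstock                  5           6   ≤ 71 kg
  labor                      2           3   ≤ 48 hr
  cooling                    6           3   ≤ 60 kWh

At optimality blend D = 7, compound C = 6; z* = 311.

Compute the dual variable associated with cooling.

Check each constraint at x*: feedstock 71/71 (tight); labor 32/48 (slack 16); cooling 60/60 (tight).
Since labor is not tight, its dual is 0.
The binding rows give the dual system: 5·y_feedstock + 6·y_cooling = 29 and 6·y_feedstock + 3·y_cooling = 18.
Solving: y_feedstock = 1, y_cooling = 4.
Shadow price of cooling = 4.

4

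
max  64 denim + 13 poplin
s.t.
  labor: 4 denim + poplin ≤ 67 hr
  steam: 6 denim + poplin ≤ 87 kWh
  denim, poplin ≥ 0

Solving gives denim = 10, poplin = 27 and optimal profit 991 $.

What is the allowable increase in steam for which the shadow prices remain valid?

Binding constraints: labor, steam. The basis is B = [[4,1],[6,1]] with det -2.
Per unit increase in steam, x* moves by d = (0.5, -2).
The basis stays optimal until poplin reaches 0; allowable increase = 13.5 kWh.

13.5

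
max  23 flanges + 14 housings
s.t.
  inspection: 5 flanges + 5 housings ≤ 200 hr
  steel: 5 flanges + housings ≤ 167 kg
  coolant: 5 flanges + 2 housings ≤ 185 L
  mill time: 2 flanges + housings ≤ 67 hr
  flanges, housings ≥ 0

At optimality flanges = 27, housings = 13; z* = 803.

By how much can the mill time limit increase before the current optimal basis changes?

Binding constraints: inspection, mill time. The basis is B = [[5,5],[2,1]] with det -5.
Per unit increase in mill time, x* moves by d = (1, -1).
The basis stays optimal until steel becomes binding; allowable increase = 4.75 hr.

4.75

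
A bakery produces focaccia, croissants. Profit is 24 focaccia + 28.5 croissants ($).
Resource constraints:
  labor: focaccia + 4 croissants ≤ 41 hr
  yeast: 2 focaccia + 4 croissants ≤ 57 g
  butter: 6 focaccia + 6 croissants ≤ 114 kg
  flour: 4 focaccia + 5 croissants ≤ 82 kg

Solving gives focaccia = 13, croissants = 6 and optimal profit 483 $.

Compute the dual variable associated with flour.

At the optimum: labor uses 37 of 41 (slack = 4); yeast uses 50 of 57 (slack = 7); butter uses 114 of 114 (binding); flour uses 82 of 82 (binding).
Slack constraints have shadow price 0 (complementary slackness).
The binding rows give the dual system: 6·y_butter + 4·y_flour = 24 and 6·y_butter + 5·y_flour = 28.5.
Solving: y_butter = 1, y_flour = 4.5.
Shadow price of flour = 4.5.

4.5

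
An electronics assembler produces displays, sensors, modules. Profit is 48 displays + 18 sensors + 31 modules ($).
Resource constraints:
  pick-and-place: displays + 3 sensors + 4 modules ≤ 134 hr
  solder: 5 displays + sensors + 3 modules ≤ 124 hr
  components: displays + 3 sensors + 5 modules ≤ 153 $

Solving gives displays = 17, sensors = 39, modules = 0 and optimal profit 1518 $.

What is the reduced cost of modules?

-8

Check each constraint at x*: pick-and-place 134/134 (tight); solder 124/124 (tight); components 134/153 (slack 19).
Slack constraints have shadow price 0 (complementary slackness).
Dual feasibility on the basic columns requires 1·y_pick-and-place + 5·y_solder = 48, 3·y_pick-and-place + 1·y_solder = 18.
Solving: y_pick-and-place = 3, y_solder = 9.
Reduced cost of modules: c₃ − yᵀa₃ = 31 − (3·4 + 9·3) = 31 − 39 = -8.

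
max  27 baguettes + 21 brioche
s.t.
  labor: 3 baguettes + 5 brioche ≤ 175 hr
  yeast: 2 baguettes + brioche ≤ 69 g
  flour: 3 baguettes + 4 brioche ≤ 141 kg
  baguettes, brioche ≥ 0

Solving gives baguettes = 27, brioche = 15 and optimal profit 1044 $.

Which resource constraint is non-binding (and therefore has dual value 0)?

labor: 156/175 (slack 19)
yeast: 69/69 (binding)
flour: 141/141 (binding)
By complementary slackness, a constraint with positive slack has shadow price 0 → labor.

labor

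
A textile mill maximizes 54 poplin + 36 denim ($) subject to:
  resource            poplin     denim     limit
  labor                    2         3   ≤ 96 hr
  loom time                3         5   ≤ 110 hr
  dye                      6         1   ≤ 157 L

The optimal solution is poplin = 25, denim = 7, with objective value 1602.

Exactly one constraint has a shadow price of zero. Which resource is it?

labor: 71/96 (slack 25)
loom time: 110/110 (binding)
dye: 157/157 (binding)
By complementary slackness, a constraint with positive slack has shadow price 0 → labor.

labor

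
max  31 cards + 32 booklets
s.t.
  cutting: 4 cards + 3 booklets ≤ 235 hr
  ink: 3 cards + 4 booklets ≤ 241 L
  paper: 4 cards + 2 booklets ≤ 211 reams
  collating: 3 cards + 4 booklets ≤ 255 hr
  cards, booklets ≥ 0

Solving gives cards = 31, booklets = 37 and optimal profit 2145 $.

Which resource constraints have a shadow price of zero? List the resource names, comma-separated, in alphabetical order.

collating, paper

cutting: 235/235 (binding)
ink: 241/241 (binding)
paper: 198/211 (slack 13)
collating: 241/255 (slack 14)
By complementary slackness, a constraint with positive slack has shadow price 0 → collating, paper.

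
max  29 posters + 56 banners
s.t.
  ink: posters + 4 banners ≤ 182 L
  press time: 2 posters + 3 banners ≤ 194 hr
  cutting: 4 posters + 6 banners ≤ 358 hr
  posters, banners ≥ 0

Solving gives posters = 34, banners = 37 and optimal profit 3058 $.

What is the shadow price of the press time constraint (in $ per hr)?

At the optimum: ink uses 182 of 182 (binding); press time uses 179 of 194 (slack = 15); cutting uses 358 of 358 (binding).
By complementary slackness, y = 0 for the non-binding constraint.
From A_Bᵀ y = c: 1·y_ink + 4·y_cutting = 29; 4·y_ink + 6·y_cutting = 56.
This yields shadow prices y_ink = 5, y_cutting = 6.
Shadow price of press time = 0.

0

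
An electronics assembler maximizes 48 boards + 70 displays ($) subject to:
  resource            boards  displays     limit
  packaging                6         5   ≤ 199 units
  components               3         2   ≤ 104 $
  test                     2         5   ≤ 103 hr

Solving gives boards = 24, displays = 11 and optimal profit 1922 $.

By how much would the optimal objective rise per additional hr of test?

Binding: packaging and test. Non-binding: components (10 unused).
By complementary slackness, y = 0 for the non-binding constraint.
The binding rows give the dual system: 6·y_packaging + 2·y_test = 48 and 5·y_packaging + 5·y_test = 70.
Solving: y_packaging = 5, y_test = 9.
Shadow price of test = 9.

9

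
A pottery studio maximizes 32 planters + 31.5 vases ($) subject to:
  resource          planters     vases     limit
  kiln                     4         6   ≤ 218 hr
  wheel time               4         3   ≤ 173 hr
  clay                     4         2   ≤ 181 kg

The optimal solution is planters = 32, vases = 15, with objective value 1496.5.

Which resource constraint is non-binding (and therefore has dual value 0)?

clay

kiln: 218/218 (binding)
wheel time: 173/173 (binding)
clay: 158/181 (slack 23)
By complementary slackness, a constraint with positive slack has shadow price 0 → clay.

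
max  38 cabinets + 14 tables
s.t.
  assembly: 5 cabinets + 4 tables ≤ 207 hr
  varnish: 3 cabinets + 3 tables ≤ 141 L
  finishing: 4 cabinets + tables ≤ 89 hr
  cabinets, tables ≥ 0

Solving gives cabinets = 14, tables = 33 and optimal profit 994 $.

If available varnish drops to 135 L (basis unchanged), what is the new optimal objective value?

Binding: varnish and finishing. Non-binding: assembly (5 unused).
Since assembly is not tight, its dual is 0.
From A_Bᵀ y = c: 3·y_varnish + 4·y_finishing = 38; 3·y_varnish + 1·y_finishing = 14.
This yields shadow prices y_varnish = 2, y_finishing = 8.
Δz = y_varnish·Δb = 2 × (-6) = -12, so new z* = 994 − 12 = 982.

982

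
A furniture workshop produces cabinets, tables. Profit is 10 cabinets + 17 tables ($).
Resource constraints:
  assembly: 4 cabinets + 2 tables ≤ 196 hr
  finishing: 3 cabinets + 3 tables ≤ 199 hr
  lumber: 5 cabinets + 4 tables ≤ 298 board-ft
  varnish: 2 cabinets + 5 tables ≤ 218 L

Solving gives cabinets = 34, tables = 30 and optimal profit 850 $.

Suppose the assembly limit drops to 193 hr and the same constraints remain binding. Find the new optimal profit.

847

At the optimum: assembly uses 196 of 196 (binding); finishing uses 192 of 199 (slack = 7); lumber uses 290 of 298 (slack = 8); varnish uses 218 of 218 (binding).
By complementary slackness, y = 0 for the non-binding constraints.
From A_Bᵀ y = c: 4·y_assembly + 2·y_varnish = 10; 2·y_assembly + 5·y_varnish = 17.
This yields shadow prices y_assembly = 1, y_varnish = 3.
Δz = y_assembly·Δb = 1 × (-3) = -3, so new z* = 850 − 3 = 847.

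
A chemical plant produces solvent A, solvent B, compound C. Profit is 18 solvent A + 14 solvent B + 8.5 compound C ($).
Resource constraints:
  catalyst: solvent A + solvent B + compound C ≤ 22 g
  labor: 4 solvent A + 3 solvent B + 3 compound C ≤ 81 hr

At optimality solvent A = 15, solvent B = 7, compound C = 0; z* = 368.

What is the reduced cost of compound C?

-5.5

Both catalyst and labor are binding at x*.
From A_Bᵀ y = c: 1·y_catalyst + 4·y_labor = 18; 1·y_catalyst + 3·y_labor = 14.
This yields shadow prices y_catalyst = 2, y_labor = 4.
Reduced cost of compound C: c₃ − yᵀa₃ = 8.5 − (2·1 + 4·3) = 8.5 − 14 = -5.5.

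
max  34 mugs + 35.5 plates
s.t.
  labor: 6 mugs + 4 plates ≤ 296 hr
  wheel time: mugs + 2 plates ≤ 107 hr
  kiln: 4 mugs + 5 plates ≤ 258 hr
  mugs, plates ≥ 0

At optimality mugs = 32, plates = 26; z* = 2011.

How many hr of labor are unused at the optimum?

labor used = 6·32 + 4·26 = 296; slack = 296 − 296 = 0.

0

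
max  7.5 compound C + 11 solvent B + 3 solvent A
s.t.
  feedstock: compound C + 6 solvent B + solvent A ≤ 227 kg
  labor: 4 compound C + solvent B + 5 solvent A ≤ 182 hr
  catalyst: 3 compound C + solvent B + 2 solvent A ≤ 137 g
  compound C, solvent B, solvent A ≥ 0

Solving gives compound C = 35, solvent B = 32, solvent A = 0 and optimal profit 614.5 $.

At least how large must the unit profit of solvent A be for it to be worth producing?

5.5

At the optimum: feedstock uses 227 of 227 (binding); labor uses 172 of 182 (slack = 10); catalyst uses 137 of 137 (binding).
Since labor is not tight, its dual is 0.
Dual feasibility on the basic columns requires 1·y_feedstock + 3·y_catalyst = 7.5, 6·y_feedstock + 1·y_catalyst = 11.
→ y_feedstock = 1.5 and y_catalyst = 2.
solvent A enters the basis when its profit ≥ yᵀa₃ = 1.5·1 + 2·2 = 5.5.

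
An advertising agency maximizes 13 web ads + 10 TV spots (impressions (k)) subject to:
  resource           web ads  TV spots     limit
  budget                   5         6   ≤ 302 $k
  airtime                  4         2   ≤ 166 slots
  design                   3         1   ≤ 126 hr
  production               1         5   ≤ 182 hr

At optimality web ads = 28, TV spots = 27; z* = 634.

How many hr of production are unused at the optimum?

19

production used = 1·28 + 5·27 = 163; slack = 182 − 163 = 19.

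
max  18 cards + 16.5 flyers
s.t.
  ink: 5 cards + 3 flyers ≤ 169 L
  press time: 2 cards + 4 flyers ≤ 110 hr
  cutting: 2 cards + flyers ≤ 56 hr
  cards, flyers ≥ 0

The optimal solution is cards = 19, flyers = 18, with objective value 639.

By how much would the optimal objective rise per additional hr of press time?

Binding: press time and cutting. Non-binding: ink (20 unused).
By complementary slackness, y = 0 for the non-binding constraint.
From A_Bᵀ y = c: 2·y_press time + 2·y_cutting = 18; 4·y_press time + 1·y_cutting = 16.5.
→ y_press time = 2.5 and y_cutting = 6.5.
Shadow price of press time = 2.5.

2.5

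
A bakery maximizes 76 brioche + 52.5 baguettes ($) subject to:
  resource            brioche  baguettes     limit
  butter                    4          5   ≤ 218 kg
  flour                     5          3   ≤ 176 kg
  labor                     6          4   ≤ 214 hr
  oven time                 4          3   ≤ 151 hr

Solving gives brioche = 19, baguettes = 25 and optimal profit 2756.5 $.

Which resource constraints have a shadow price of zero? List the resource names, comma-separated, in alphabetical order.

butter, flour

butter: 201/218 (slack 17)
flour: 170/176 (slack 6)
labor: 214/214 (binding)
oven time: 151/151 (binding)
By complementary slackness, a constraint with positive slack has shadow price 0 → butter, flour.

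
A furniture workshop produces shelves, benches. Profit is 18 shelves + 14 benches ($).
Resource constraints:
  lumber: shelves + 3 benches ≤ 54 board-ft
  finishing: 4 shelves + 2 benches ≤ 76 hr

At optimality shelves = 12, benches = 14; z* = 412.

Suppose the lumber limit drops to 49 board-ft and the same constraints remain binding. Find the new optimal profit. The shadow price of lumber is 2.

402

Δb = -5, so new z* = 412 + (2)·(-5) = 412 − 10 = 402.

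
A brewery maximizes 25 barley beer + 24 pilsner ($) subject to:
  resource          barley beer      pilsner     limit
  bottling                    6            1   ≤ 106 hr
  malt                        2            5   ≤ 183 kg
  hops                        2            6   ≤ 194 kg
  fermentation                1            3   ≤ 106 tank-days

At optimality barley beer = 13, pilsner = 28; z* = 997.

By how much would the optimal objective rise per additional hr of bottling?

Binding: bottling and hops. Non-binding: malt (17 unused), fermentation (9 unused).
Since malt, fermentation are not tight, their duals are 0.
Dual feasibility on the basic columns requires 6·y_bottling + 2·y_hops = 25, 1·y_bottling + 6·y_hops = 24.
→ y_bottling = 3 and y_hops = 3.5.
Shadow price of bottling = 3.

3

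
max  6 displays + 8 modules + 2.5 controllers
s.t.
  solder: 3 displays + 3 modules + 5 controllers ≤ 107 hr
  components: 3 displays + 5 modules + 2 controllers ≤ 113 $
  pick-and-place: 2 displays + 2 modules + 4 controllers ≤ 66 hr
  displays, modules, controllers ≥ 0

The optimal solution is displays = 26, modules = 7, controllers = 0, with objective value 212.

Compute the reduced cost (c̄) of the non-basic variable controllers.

Check each constraint at x*: solder 99/107 (slack 8); components 113/113 (tight); pick-and-place 66/66 (tight).
By complementary slackness, y = 0 for the non-binding constraint.
From A_Bᵀ y = c: 3·y_components + 2·y_pick-and-place = 6; 5·y_components + 2·y_pick-and-place = 8.
This yields shadow prices y_components = 1, y_pick-and-place = 1.5.
Reduced cost of controllers: c₃ − yᵀa₃ = 2.5 − (1·2 + 1.5·4) = 2.5 − 8 = -5.5.

-5.5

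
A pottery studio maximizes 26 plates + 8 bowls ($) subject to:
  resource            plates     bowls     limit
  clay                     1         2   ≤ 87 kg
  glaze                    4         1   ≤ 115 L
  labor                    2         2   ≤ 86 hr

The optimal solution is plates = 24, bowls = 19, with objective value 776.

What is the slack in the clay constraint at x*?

25

clay used = 1·24 + 2·19 = 62; slack = 87 − 62 = 25.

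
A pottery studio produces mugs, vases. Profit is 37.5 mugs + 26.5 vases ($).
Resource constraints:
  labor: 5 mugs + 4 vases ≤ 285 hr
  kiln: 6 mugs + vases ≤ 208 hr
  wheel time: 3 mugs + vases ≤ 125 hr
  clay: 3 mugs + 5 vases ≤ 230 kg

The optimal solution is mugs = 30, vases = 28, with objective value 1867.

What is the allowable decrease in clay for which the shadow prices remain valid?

Binding constraints: kiln, clay. The basis is B = [[6,1],[3,5]] with det 27.
Per unit decrease in clay, x* moves by d = (0.037, -0.2222).
The basis stays optimal until vases reaches 0; allowable decrease = 126 kg.

126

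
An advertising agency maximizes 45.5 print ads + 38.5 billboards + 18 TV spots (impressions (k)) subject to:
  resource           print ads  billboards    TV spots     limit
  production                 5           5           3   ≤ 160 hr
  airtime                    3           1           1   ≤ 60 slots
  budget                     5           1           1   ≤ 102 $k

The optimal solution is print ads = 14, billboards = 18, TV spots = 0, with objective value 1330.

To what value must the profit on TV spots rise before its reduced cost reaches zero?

Check each constraint at x*: production 160/160 (tight); airtime 60/60 (tight); budget 88/102 (slack 14).
Slack constraints have shadow price 0 (complementary slackness).
The binding rows give the dual system: 5·y_production + 3·y_airtime = 45.5 and 5·y_production + 1·y_airtime = 38.5.
→ y_production = 7 and y_airtime = 3.5.
TV spots enters the basis when its profit ≥ yᵀa₃ = 7·3 + 3.5·1 = 24.5.

24.5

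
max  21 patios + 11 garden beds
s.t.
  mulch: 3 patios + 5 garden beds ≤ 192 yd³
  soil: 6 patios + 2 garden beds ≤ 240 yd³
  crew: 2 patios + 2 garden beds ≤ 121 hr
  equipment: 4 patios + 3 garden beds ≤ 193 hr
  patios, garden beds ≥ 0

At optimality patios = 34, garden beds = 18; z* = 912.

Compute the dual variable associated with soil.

At the optimum: mulch uses 192 of 192 (binding); soil uses 240 of 240 (binding); crew uses 104 of 121 (slack = 17); equipment uses 190 of 193 (slack = 3).
Since crew, equipment are not tight, their duals are 0.
From A_Bᵀ y = c: 3·y_mulch + 6·y_soil = 21; 5·y_mulch + 2·y_soil = 11.
Solving: y_mulch = 1, y_soil = 3.
Shadow price of soil = 3.

3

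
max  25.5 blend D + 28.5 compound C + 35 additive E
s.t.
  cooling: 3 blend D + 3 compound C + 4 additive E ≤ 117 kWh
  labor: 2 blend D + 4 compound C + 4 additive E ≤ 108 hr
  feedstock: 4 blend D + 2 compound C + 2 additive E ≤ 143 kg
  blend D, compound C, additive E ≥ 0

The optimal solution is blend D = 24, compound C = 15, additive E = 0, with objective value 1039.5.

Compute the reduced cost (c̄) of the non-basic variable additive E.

Check each constraint at x*: cooling 117/117 (tight); labor 108/108 (tight); feedstock 126/143 (slack 17).
By complementary slackness, y = 0 for the non-binding constraint.
The binding rows give the dual system: 3·y_cooling + 2·y_labor = 25.5 and 3·y_cooling + 4·y_labor = 28.5.
This yields shadow prices y_cooling = 7.5, y_labor = 1.5.
Reduced cost of additive E: c₃ − yᵀa₃ = 35 − (7.5·4 + 1.5·4) = 35 − 36 = -1.

-1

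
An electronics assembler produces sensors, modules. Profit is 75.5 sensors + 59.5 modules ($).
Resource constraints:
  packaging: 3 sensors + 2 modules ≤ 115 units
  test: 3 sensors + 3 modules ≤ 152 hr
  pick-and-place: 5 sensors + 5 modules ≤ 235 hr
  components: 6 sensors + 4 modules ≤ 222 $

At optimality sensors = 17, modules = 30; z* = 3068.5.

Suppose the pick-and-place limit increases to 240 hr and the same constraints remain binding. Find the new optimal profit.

3096

Check each constraint at x*: packaging 111/115 (slack 4); test 141/152 (slack 11); pick-and-place 235/235 (tight); components 222/222 (tight).
Slack constraints have shadow price 0 (complementary slackness).
Dual feasibility on the basic columns requires 5·y_pick-and-place + 6·y_components = 75.5, 5·y_pick-and-place + 4·y_components = 59.5.
Solving: y_pick-and-place = 5.5, y_components = 8.
Δz = y_pick-and-place·Δb = 5.5 × (5) = 27.5, so new z* = 3068.5 + 27.5 = 3096.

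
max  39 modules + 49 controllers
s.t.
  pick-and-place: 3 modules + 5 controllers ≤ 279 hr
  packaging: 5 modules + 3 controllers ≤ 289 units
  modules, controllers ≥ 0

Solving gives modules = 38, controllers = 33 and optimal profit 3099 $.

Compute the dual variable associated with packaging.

Both pick-and-place and packaging are binding at x*.
Dual feasibility on the basic columns requires 3·y_pick-and-place + 5·y_packaging = 39, 5·y_pick-and-place + 3·y_packaging = 49.
This yields shadow prices y_pick-and-place = 8, y_packaging = 3.
Shadow price of packaging = 3.

3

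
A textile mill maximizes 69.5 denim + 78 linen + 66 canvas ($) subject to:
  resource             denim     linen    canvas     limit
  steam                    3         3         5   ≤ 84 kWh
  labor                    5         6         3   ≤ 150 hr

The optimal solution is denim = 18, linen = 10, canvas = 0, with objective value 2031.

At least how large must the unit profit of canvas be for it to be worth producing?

70.5

At the optimum: steam uses 84 of 84 (binding); labor uses 150 of 150 (binding).
From A_Bᵀ y = c: 3·y_steam + 5·y_labor = 69.5; 3·y_steam + 6·y_labor = 78.
Solving: y_steam = 9, y_labor = 8.5.
canvas enters the basis when its profit ≥ yᵀa₃ = 9·5 + 8.5·3 = 70.5.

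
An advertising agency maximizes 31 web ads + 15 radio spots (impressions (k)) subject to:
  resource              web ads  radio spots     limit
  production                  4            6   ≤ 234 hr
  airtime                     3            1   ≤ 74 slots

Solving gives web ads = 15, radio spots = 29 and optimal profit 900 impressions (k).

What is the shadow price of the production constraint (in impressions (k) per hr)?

1

At the optimum: production uses 234 of 234 (binding); airtime uses 74 of 74 (binding).
The binding rows give the dual system: 4·y_production + 3·y_airtime = 31 and 6·y_production + 1·y_airtime = 15.
Solving: y_production = 1, y_airtime = 9.
Shadow price of production = 1.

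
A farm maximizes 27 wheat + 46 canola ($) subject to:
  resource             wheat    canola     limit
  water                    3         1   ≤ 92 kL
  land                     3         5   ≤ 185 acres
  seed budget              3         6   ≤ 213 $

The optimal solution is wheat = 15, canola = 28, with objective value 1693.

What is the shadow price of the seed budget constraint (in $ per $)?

Check each constraint at x*: water 73/92 (slack 19); land 185/185 (tight); seed budget 213/213 (tight).
By complementary slackness, y = 0 for the non-binding constraint.
Dual feasibility on the basic columns requires 3·y_land + 3·y_seed budget = 27, 5·y_land + 6·y_seed budget = 46.
Solving: y_land = 8, y_seed budget = 1.
Shadow price of seed budget = 1.

1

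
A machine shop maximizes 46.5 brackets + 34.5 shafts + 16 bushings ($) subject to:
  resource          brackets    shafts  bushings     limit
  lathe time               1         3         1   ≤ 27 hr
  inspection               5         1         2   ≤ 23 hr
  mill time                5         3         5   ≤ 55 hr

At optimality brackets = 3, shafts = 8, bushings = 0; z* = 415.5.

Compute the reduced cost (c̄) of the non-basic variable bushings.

Check each constraint at x*: lathe time 27/27 (tight); inspection 23/23 (tight); mill time 39/55 (slack 16).
Slack constraints have shadow price 0 (complementary slackness).
Dual feasibility on the basic columns requires 1·y_lathe time + 5·y_inspection = 46.5, 3·y_lathe time + 1·y_inspection = 34.5.
This yields shadow prices y_lathe time = 9, y_inspection = 7.5.
Reduced cost of bushings: c₃ − yᵀa₃ = 16 − (9·1 + 7.5·2) = 16 − 24 = -8.

-8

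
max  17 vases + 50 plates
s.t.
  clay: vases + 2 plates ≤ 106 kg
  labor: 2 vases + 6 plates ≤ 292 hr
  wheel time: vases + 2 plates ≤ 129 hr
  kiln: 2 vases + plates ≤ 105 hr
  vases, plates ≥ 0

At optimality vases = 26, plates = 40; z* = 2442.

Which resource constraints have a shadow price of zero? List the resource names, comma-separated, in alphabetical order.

kiln, wheel time

clay: 106/106 (binding)
labor: 292/292 (binding)
wheel time: 106/129 (slack 23)
kiln: 92/105 (slack 13)
By complementary slackness, a constraint with positive slack has shadow price 0 → kiln, wheel time.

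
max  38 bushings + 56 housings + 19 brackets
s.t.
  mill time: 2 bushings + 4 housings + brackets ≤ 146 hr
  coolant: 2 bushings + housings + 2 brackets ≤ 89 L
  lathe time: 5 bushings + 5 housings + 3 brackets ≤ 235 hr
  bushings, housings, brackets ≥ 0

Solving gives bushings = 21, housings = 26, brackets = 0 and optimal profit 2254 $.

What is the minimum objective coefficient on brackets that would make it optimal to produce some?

21

Check each constraint at x*: mill time 146/146 (tight); coolant 68/89 (slack 21); lathe time 235/235 (tight).
Since coolant is not tight, its dual is 0.
From A_Bᵀ y = c: 2·y_mill time + 5·y_lathe time = 38; 4·y_mill time + 5·y_lathe time = 56.
→ y_mill time = 9 and y_lathe time = 4.
brackets enters the basis when its profit ≥ yᵀa₃ = 9·1 + 4·3 = 21.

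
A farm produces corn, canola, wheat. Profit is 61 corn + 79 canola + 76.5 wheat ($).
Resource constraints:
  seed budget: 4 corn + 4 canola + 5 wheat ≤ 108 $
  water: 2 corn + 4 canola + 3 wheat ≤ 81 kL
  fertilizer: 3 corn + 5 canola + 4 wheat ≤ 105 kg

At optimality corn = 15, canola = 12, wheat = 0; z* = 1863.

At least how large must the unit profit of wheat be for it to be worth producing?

Check each constraint at x*: seed budget 108/108 (tight); water 78/81 (slack 3); fertilizer 105/105 (tight).
Slack constraints have shadow price 0 (complementary slackness).
Dual feasibility on the basic columns requires 4·y_seed budget + 3·y_fertilizer = 61, 4·y_seed budget + 5·y_fertilizer = 79.
→ y_seed budget = 8.5 and y_fertilizer = 9.
wheat enters the basis when its profit ≥ yᵀa₃ = 8.5·5 + 9·4 = 78.5.

78.5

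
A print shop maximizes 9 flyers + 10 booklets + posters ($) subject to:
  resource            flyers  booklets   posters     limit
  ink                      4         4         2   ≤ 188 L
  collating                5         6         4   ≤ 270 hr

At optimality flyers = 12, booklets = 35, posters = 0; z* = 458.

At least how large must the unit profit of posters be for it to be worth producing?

Both ink and collating are binding at x*.
The binding rows give the dual system: 4·y_ink + 5·y_collating = 9 and 4·y_ink + 6·y_collating = 10.
Solving: y_ink = 1, y_collating = 1.
posters enters the basis when its profit ≥ yᵀa₃ = 1·2 + 1·4 = 6.

6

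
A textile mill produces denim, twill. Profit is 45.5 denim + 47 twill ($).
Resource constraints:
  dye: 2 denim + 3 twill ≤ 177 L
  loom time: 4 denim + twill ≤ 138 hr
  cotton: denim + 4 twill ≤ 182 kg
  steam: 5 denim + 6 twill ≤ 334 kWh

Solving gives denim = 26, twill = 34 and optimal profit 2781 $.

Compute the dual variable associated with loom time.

2

Check each constraint at x*: dye 154/177 (slack 23); loom time 138/138 (tight); cotton 162/182 (slack 20); steam 334/334 (tight).
By complementary slackness, y = 0 for the non-binding constraints.
The binding rows give the dual system: 4·y_loom time + 5·y_steam = 45.5 and 1·y_loom time + 6·y_steam = 47.
This yields shadow prices y_loom time = 2, y_steam = 7.5.
Shadow price of loom time = 2.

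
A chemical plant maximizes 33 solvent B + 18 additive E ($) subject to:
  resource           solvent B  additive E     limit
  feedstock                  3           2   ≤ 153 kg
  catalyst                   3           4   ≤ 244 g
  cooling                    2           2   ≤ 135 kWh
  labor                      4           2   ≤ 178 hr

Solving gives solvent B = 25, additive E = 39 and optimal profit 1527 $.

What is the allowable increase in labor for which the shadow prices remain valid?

26

Binding constraints: feedstock, labor. The basis is B = [[3,2],[4,2]] with det -2.
Per unit increase in labor, x* moves by d = (1, -1.5).
The basis stays optimal until additive E reaches 0; allowable increase = 26 hr.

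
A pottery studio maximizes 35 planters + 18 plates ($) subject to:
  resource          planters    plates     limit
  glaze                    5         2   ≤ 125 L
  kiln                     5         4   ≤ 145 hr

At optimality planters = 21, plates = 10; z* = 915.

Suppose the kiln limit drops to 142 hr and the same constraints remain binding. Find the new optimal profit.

Both glaze and kiln are binding at x*.
From A_Bᵀ y = c: 5·y_glaze + 5·y_kiln = 35; 2·y_glaze + 4·y_kiln = 18.
Solving: y_glaze = 5, y_kiln = 2.
Δz = y_kiln·Δb = 2 × (-3) = -6, so new z* = 915 − 6 = 909.

909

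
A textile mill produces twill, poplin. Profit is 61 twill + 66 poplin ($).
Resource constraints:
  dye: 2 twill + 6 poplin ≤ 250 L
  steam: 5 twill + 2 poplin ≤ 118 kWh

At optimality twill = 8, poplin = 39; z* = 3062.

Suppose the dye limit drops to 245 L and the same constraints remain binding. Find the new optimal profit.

3022

Check each constraint at x*: dye 250/250 (tight); steam 118/118 (tight).
From A_Bᵀ y = c: 2·y_dye + 5·y_steam = 61; 6·y_dye + 2·y_steam = 66.
This yields shadow prices y_dye = 8, y_steam = 9.
Δz = y_dye·Δb = 8 × (-5) = -40, so new z* = 3062 − 40 = 3022.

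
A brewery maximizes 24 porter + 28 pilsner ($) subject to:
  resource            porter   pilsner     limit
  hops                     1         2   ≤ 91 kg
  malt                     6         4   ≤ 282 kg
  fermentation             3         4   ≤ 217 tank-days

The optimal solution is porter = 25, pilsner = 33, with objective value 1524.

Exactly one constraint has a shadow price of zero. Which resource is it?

hops: 91/91 (binding)
malt: 282/282 (binding)
fermentation: 207/217 (slack 10)
By complementary slackness, a constraint with positive slack has shadow price 0 → fermentation.

fermentation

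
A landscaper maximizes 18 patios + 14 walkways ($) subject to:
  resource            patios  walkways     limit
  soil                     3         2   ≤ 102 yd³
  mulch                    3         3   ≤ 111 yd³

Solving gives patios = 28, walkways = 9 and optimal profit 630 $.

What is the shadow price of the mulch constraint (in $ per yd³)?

2

At the optimum: soil uses 102 of 102 (binding); mulch uses 111 of 111 (binding).
From A_Bᵀ y = c: 3·y_soil + 3·y_mulch = 18; 2·y_soil + 3·y_mulch = 14.
→ y_soil = 4 and y_mulch = 2.
Shadow price of mulch = 2.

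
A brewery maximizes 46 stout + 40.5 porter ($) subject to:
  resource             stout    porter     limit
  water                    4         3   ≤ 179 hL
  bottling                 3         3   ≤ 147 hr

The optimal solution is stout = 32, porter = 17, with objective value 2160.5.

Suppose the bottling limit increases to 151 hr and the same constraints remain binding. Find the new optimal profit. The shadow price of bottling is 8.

2192.5

Δb = 4, so new z* = 2160.5 + (8)·(4) = 2160.5 + 32 = 2192.5.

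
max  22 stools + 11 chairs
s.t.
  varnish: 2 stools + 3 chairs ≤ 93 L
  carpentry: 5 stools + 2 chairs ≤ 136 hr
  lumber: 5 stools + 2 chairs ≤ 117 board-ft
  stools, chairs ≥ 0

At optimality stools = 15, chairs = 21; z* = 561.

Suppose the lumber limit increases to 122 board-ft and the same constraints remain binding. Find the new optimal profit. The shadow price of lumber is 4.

581

Δb = 5, so new z* = 561 + (4)·(5) = 561 + 20 = 581.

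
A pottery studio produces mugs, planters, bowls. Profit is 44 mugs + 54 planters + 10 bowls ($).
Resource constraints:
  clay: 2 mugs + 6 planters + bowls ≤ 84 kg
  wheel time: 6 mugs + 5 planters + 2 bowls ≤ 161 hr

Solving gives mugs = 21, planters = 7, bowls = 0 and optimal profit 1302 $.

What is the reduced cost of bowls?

-6

Check each constraint at x*: clay 84/84 (tight); wheel time 161/161 (tight).
Dual feasibility on the basic columns requires 2·y_clay + 6·y_wheel time = 44, 6·y_clay + 5·y_wheel time = 54.
This yields shadow prices y_clay = 4, y_wheel time = 6.
Reduced cost of bowls: c₃ − yᵀa₃ = 10 − (4·1 + 6·2) = 10 − 16 = -6.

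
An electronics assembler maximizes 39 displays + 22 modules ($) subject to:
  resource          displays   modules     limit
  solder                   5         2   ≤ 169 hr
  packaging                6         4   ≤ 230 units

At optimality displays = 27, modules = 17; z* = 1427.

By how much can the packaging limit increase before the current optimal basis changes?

Binding constraints: solder, packaging. The basis is B = [[5,2],[6,4]] with det 8.
Per unit increase in packaging, x* moves by d = (-0.25, 0.625).
The basis stays optimal until displays reaches 0; allowable increase = 108 units.

108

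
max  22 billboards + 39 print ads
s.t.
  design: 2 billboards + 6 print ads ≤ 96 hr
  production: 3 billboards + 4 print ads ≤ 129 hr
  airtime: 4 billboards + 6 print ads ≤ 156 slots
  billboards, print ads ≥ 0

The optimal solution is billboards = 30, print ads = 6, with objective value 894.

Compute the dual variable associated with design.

2

Binding: design and airtime. Non-binding: production (15 unused).
By complementary slackness, y = 0 for the non-binding constraint.
From A_Bᵀ y = c: 2·y_design + 4·y_airtime = 22; 6·y_design + 6·y_airtime = 39.
This yields shadow prices y_design = 2, y_airtime = 4.5.
Shadow price of design = 2.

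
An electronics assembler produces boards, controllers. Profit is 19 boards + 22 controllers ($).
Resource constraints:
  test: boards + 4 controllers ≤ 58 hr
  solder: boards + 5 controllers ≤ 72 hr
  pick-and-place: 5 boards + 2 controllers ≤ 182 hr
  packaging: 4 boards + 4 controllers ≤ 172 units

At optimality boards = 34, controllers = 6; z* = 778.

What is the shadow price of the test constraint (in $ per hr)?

4

Binding: test and pick-and-place. Non-binding: solder (8 unused), packaging (12 unused).
Slack constraints have shadow price 0 (complementary slackness).
The binding rows give the dual system: 1·y_test + 5·y_pick-and-place = 19 and 4·y_test + 2·y_pick-and-place = 22.
Solving: y_test = 4, y_pick-and-place = 3.
Shadow price of test = 4.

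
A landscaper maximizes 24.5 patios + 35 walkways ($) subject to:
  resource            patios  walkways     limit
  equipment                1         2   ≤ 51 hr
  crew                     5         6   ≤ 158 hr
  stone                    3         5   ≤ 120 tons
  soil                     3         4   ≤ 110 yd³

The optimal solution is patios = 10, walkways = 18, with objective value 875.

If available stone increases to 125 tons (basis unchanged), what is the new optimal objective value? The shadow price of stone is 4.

895

Δb = 5, so new z* = 875 + (4)·(5) = 875 + 20 = 895.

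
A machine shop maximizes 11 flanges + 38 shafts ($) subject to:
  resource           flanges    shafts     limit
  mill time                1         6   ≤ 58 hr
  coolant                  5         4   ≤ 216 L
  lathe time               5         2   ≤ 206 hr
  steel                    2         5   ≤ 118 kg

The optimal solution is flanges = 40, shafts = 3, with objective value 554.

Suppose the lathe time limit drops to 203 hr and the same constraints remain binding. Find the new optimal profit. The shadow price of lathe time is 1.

Δb = -3, so new z* = 554 + (1)·(-3) = 554 − 3 = 551.

551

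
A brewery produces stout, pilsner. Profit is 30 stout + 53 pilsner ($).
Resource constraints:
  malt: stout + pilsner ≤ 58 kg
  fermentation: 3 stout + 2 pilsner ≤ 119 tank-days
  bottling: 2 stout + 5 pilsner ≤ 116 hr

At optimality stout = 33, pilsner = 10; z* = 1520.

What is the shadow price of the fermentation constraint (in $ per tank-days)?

4

At the optimum: malt uses 43 of 58 (slack = 15); fermentation uses 119 of 119 (binding); bottling uses 116 of 116 (binding).
Since malt is not tight, its dual is 0.
From A_Bᵀ y = c: 3·y_fermentation + 2·y_bottling = 30; 2·y_fermentation + 5·y_bottling = 53.
Solving: y_fermentation = 4, y_bottling = 9.
Shadow price of fermentation = 4.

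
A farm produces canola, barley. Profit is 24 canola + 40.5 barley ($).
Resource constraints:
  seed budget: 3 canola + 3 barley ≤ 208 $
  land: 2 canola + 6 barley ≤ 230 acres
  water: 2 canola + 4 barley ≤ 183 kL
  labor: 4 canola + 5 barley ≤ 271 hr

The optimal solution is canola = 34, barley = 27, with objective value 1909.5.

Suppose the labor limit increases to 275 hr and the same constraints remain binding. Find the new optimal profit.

Binding: land and labor. Non-binding: seed budget (25 unused), water (7 unused).
Since seed budget, water are not tight, their duals are 0.
Dual feasibility on the basic columns requires 2·y_land + 4·y_labor = 24, 6·y_land + 5·y_labor = 40.5.
Solving: y_land = 3, y_labor = 4.5.
Δz = y_labor·Δb = 4.5 × (4) = 18, so new z* = 1909.5 + 18 = 1927.5.

1927.5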